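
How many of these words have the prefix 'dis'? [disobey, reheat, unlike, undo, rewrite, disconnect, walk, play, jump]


Checking each word for prefix 'dis':
  'disobey' -> YES, starts with 'dis' (count: 1)
  'reheat' -> no (count: 1)
  'unlike' -> no (count: 1)
  'undo' -> no (count: 1)
  'rewrite' -> no (count: 1)
  'disconnect' -> YES, starts with 'dis' (count: 2)
  'walk' -> no (count: 2)
  'play' -> no (count: 2)
  'jump' -> no (count: 2)
Total with prefix 'dis': 2

2


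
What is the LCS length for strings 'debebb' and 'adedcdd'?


DP table for LCS of 'debebb' and 'adedcdd':
       a  d  e  d  c  d  d
    0  0  0  0  0  0  0  0
  d 0  0  1  1  1  1  1  1
  e 0  0  1  2  2  2  2  2
  b 0  0  1  2  2  2  2  2
  e 0  0  1  2  2  2  2  2
  b 0  0  1  2  2  2  2  2
  b 0  0  1  2  2  2  2  2
LCS: 'de'
LCS length = 2

2


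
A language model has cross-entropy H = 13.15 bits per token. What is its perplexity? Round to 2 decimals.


Perplexity formula: PP = 2^H
H = 13.15
PP = 2^13.15
Decompose: 2^13.15 = 2^13 * 2^0.15
2^13 = 8192, 2^0.15 ~ 1.1095695
PP ~ 8192 * 1.1095695 = 9089.5933440
Rounded to 2 decimals: 9089.59

9089.59


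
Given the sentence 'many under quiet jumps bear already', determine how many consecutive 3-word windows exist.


Word trigrams from [6] words:
  Trigram 1: (many under quiet)
  Trigram 2: (under quiet jumps)
  Trigram 3: (quiet jumps bear)
  Trigram 4: (jumps bear already)
Total word trigrams: 6 - 2 = 4

4


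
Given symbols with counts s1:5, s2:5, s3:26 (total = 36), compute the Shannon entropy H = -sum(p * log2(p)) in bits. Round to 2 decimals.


Computing entropy H = -sum(p_i * log2(p_i)):
  s1: p = 5/36 = 0.1389, -p*log2(p) = 0.3956
  s2: p = 5/36 = 0.1389, -p*log2(p) = 0.3956
  s3: p = 26/36 = 0.7222, -p*log2(p) = 0.3391
H = sum of terms = 1.1303
Rounded to 2 decimals: 1.13

1.13


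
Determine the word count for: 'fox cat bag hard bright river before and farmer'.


Counting words by splitting on spaces:
  Word 1: 'fox'
  Word 2: 'cat'
  Word 3: 'bag'
  Word 4: 'hard'
  Word 5: 'bright'
  Word 6: 'river'
  Word 7: 'before'
  Word 8: 'and'
  Word 9: 'farmer'
Total words: 9

9


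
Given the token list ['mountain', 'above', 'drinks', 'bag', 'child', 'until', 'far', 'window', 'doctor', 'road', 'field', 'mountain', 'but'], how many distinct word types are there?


Listing all tokens and tracking unique types:
  Token 1: 'mountain' -> NEW (unique so far: 1)
  Token 2: 'above' -> NEW (unique so far: 2)
  Token 3: 'drinks' -> NEW (unique so far: 3)
  Token 4: 'bag' -> NEW (unique so far: 4)
  Token 5: 'child' -> NEW (unique so far: 5)
  Token 6: 'until' -> NEW (unique so far: 6)
  Token 7: 'far' -> NEW (unique so far: 7)
  Token 8: 'window' -> NEW (unique so far: 8)
  Token 9: 'doctor' -> NEW (unique so far: 9)
  Token 10: 'road' -> NEW (unique so far: 10)
  Token 11: 'field' -> NEW (unique so far: 11)
  Token 12: 'mountain' -> duplicate (unique so far: 11)
  Token 13: 'but' -> NEW (unique so far: 12)
Unique types: ('above', 'bag', 'but', 'child', 'doctor', 'drinks', 'far', 'field', 'mountain', 'road', 'until', 'window')
Vocabulary size: 12

12


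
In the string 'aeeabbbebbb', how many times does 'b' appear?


Scanning 'aeeabbbebbb' for 'b':
  Position 4: 'b' -> MATCH (count: 1)
  Position 5: 'b' -> MATCH (count: 2)
  Position 6: 'b' -> MATCH (count: 3)
  Position 8: 'b' -> MATCH (count: 4)
  Position 9: 'b' -> MATCH (count: 5)
  Position 10: 'b' -> MATCH (count: 6)
Total occurrences of 'b': 6

6


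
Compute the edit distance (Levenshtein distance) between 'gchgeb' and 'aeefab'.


Building DP table for s1='gchgeb' (len 6) and s2='aeefab' (len 6):
       a  e  e  f  a  b
    0  1  2  3  4  5  6
  g 1  1  2  3  4  5  6
  c 2  2  2  3  4  5  6
  h 3  3  3  3  4  5  6
  g 4  4  4  4  4  5  6
  e 5  5  4  4  5  5  6
  b 6  6  5  5  5  6  5
Edit distance = dp[6][6] = 5

5


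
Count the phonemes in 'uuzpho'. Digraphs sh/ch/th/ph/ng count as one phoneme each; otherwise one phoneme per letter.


Parsing 'uuzpho' greedily, digraphs first:
  'u' -> vowel phoneme (phonemes so far: 1)
  'u' -> vowel phoneme (phonemes so far: 2)
  'z' -> consonant phoneme (phonemes so far: 3)
  'ph' -> digraph (1 consonant phoneme) (phonemes so far: 4)
  'o' -> vowel phoneme (phonemes so far: 5)
Total phonemes: 5

5


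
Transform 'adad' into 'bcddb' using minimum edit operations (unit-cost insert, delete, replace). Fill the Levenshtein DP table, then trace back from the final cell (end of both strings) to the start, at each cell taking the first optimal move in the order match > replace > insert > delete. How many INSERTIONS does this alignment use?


Edit distance = 4. Backtracking from cell (4, 5) with preference match > replace > insert > delete,
then listing the resulting alignment 'adad' -> 'bcddb' left to right:
  Step 1: insert 'b' [insertion #1]
  Step 2: replace a->c
  Step 3: keep 'd'
  Step 4: replace a->d
  Step 5: replace d->b
Total insertions: 1

1


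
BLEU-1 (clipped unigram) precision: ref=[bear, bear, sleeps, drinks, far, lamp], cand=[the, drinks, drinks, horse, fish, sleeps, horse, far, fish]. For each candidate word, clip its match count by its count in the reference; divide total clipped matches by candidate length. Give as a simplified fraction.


Reference word counts: {'bear': 2, 'drinks': 1, 'far': 1, 'lamp': 1, 'sleeps': 1}
Checking each candidate word (with clipping):
  'the' -> not in reference -> no match (matches: 0)
  'drinks' -> in reference (ref count 1, used 1/1) -> match (matches: 1)
  'drinks' -> ref count 1 already used up (1/1) -> clipped, no match (matches: 1)
  'horse' -> not in reference -> no match (matches: 1)
  'fish' -> not in reference -> no match (matches: 1)
  'sleeps' -> in reference (ref count 1, used 1/1) -> match (matches: 2)
  'horse' -> not in reference -> no match (matches: 2)
  'far' -> in reference (ref count 1, used 1/1) -> match (matches: 3)
  'fish' -> not in reference -> no match (matches: 3)
Clipped matches: 3, Candidate length: 9
Precision = 3/9 = 1/3

1/3


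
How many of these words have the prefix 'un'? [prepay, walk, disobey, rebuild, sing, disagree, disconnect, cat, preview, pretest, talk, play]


Checking each word for prefix 'un':
  'prepay' -> no (count: 0)
  'walk' -> no (count: 0)
  'disobey' -> no (count: 0)
  'rebuild' -> no (count: 0)
  'sing' -> no (count: 0)
  'disagree' -> no (count: 0)
  'disconnect' -> no (count: 0)
  'cat' -> no (count: 0)
  'preview' -> no (count: 0)
  'pretest' -> no (count: 0)
  'talk' -> no (count: 0)
  'play' -> no (count: 0)
Total with prefix 'un': 0

0


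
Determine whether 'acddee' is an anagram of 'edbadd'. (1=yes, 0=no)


Sort characters of 'acddee': 'acddee'
Sort characters of 'edbadd': 'abddde'
Sorted forms differ -> they are NOT anagrams
Result: 0

0


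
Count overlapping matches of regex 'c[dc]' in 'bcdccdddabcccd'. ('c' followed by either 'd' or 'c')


Pattern: c[dc] means 'c' followed by either 'd' or 'c'.
Scanning 'bcdccdddabcccd' position-by-position:
  Pos 0: window 'bc' -> no
  Pos 1: window 'cd' -> MATCH
  Pos 2: window 'dc' -> no
  Pos 3: window 'cc' -> MATCH
  Pos 4: window 'cd' -> MATCH
  Pos 5: window 'dd' -> no
  Pos 6: window 'dd' -> no
  Pos 7: window 'da' -> no
  Pos 8: window 'ab' -> no
  Pos 9: window 'bc' -> no
  Pos 10: window 'cc' -> MATCH
  Pos 11: window 'cc' -> MATCH
  Pos 12: window 'cd' -> MATCH
  Pos 13: window 'd' -> no
Total matches: 6

6


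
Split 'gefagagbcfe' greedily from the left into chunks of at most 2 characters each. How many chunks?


'gefagagbcfe' has 11 characters.
Chunking with max size 2:
  Chunk 1: 'ge' (positions 0-1)
  Chunk 2: 'fa' (positions 2-3)
  Chunk 3: 'ga' (positions 4-5)
  Chunk 4: 'gb' (positions 6-7)
  Chunk 5: 'cf' (positions 8-9)
  Chunk 6: 'e' (positions 10-10)
Total chunks: ceil(11 / 2) = 6

6


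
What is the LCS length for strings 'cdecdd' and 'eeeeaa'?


DP table for LCS of 'cdecdd' and 'eeeeaa':
       e  e  e  e  a  a
    0  0  0  0  0  0  0
  c 0  0  0  0  0  0  0
  d 0  0  0  0  0  0  0
  e 0  1  1  1  1  1  1
  c 0  1  1  1  1  1  1
  d 0  1  1  1  1  1  1
  d 0  1  1  1  1  1  1
LCS: 'e'
LCS length = 1

1


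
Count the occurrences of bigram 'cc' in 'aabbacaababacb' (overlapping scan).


Scanning 'aabbacaababacb' for bigram 'cc':
  Position 0: 'aa' -> no
  Position 1: 'ab' -> no
  Position 2: 'bb' -> no
  Position 3: 'ba' -> no
  Position 4: 'ac' -> no
  Position 5: 'ca' -> no
  Position 6: 'aa' -> no
  Position 7: 'ab' -> no
  Position 8: 'ba' -> no
  Position 9: 'ab' -> no
  Position 10: 'ba' -> no
  Position 11: 'ac' -> no
  Position 12: 'cb' -> no
Total matches: 0

0


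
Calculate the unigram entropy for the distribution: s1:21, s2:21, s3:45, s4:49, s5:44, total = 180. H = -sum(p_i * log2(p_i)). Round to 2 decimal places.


Computing entropy H = -sum(p_i * log2(p_i)):
  s1: p = 21/180 = 0.1167, -p*log2(p) = 0.3616
  s2: p = 21/180 = 0.1167, -p*log2(p) = 0.3616
  s3: p = 45/180 = 0.2500, -p*log2(p) = 0.5000
  s4: p = 49/180 = 0.2722, -p*log2(p) = 0.5110
  s5: p = 44/180 = 0.2444, -p*log2(p) = 0.4968
H = sum of terms = 2.2310
Rounded to 2 decimals: 2.23

2.23


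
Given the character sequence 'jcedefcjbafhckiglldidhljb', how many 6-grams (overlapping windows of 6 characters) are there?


String 'jcedefcjbafhckiglldidhljb' has length L = 25.
Number of overlapping n-grams = L - n + 1
Substituting: 25 - 6 + 1 = 20

20


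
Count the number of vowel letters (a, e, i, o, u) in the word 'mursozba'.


Scanning each character of 'mursozba':
  Position 1: 'm' -> consonant (running count: 0)
  Position 2: 'u' -> vowel (running count: 1)
  Position 3: 'r' -> consonant (running count: 1)
  Position 4: 's' -> consonant (running count: 1)
  Position 5: 'o' -> vowel (running count: 2)
  Position 6: 'z' -> consonant (running count: 2)
  Position 7: 'b' -> consonant (running count: 2)
  Position 8: 'a' -> vowel (running count: 3)
Total vowels: 3

3


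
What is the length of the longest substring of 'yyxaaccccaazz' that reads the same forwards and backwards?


Scanning 'yyxaaccccaazz' for palindromic substrings.
Substring at positions 3-10: 'aaccccaa'.
Check: reverse('aaccccaa') = 'aaccccaa' -> palindrome confirmed.
Neighbouring characters ('x' / 'z') break symmetry, so it cannot extend further.
No longer palindromic substring exists; longest length = 8

8


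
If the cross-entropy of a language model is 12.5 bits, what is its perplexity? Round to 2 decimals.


Perplexity formula: PP = 2^H
H = 12.5
PP = 2^12.5
Decompose: 2^12.5 = 2^12 * 2^0.5 = 2^12 * sqrt(2)
2^12 = 4096, sqrt(2) ~ 1.4142136
PP ~ 4096 * 1.4142136 = 5792.6189056
Rounded to 2 decimals: 5792.62

5792.62


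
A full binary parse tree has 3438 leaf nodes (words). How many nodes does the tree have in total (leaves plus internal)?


Leaf nodes (terminals): 3438
Internal nodes = n - 1 = 3438 - 1 = 3437
Total = leaves + internal = 3438 + 3437 = 6875

6875


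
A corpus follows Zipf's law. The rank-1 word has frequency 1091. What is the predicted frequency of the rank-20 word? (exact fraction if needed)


Zipf's law: freq(rank) = f1 / rank
f1 = 1091, rank = 20
freq = 1091 / 20
GCD(1091, 20) = 1
Simplified: 1091/20

1091/20


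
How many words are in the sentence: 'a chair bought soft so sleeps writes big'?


Counting words by splitting on spaces:
  Word 1: 'a'
  Word 2: 'chair'
  Word 3: 'bought'
  Word 4: 'soft'
  Word 5: 'so'
  Word 6: 'sleeps'
  Word 7: 'writes'
  Word 8: 'big'
Total words: 8

8


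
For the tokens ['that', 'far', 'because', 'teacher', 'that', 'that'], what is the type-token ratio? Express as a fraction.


Tokens: 6
Unique types: ('because', 'far', 'teacher', 'that') = 4
TTR = 4/6
Simplify: divide both by 2 -> 2/3
TTR = 2/3

2/3


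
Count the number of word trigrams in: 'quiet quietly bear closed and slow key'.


Word trigrams from [7] words:
  Trigram 1: (quiet quietly bear)
  Trigram 2: (quietly bear closed)
  Trigram 3: (bear closed and)
  Trigram 4: (closed and slow)
  Trigram 5: (and slow key)
Total word trigrams: 7 - 2 = 5

5


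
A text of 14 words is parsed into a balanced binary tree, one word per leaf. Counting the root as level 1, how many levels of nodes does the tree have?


In a balanced binary tree with n leaves the deepest leaf is ceil(log2(n)) edges below the root,
so counting node levels inclusive of root and leaves gives ceil(log2(n)) + 1 levels.
log2(14) = 3.8074
ceil(3.8074) = 4
levels = 4 + 1 = 5

5


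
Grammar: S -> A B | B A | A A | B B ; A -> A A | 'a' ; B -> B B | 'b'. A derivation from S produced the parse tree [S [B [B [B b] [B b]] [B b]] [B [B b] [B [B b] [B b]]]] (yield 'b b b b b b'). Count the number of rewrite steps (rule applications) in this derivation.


Every bracketed nonterminal node [X ...] in the tree is produced by exactly one rule application.
Reading the tree off as a leftmost derivation:
  Step 1: S  =>  B B   (applied S -> B B)
  Step 2: B B  =>  B B B   (applied B -> B B)
  Step 3: B B B  =>  B B B B   (applied B -> B B)
  Step 4: B B B B  =>  b B B B   (applied B -> b)
  Step 5: b B B B  =>  b b B B   (applied B -> b)
  Step 6: b b B B  =>  b b b B   (applied B -> b)
  Step 7: b b b B  =>  b b b B B   (applied B -> B B)
  Step 8: b b b B B  =>  b b b b B   (applied B -> b)
  Step 9: b b b b B  =>  b b b b B B   (applied B -> B B)
  Step 10: b b b b B B  =>  b b b b b B   (applied B -> b)
  Step 11: b b b b b B  =>  b b b b b b   (applied B -> b)
Final yield: b b b b b b
Total rewrite steps: 11

11


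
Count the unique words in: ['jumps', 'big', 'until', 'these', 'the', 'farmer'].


Listing all tokens and tracking unique types:
  Token 1: 'jumps' -> NEW (unique so far: 1)
  Token 2: 'big' -> NEW (unique so far: 2)
  Token 3: 'until' -> NEW (unique so far: 3)
  Token 4: 'these' -> NEW (unique so far: 4)
  Token 5: 'the' -> NEW (unique so far: 5)
  Token 6: 'farmer' -> NEW (unique so far: 6)
Unique types: ('big', 'farmer', 'jumps', 'the', 'these', 'until')
Vocabulary size: 6

6


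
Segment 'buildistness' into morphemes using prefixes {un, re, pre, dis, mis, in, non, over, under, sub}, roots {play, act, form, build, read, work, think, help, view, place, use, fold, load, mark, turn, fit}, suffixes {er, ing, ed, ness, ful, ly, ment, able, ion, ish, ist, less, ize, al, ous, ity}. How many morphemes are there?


Segmenting 'buildistness' against the inventory:
  'build' -> root (morpheme 1)
  'ist' -> suffix (morpheme 2)
  'ness' -> suffix (morpheme 3)
Total morphemes: 3

3


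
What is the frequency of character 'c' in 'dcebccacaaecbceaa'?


Scanning 'dcebccacaaecbceaa' for 'c':
  Position 1: 'c' -> MATCH (count: 1)
  Position 4: 'c' -> MATCH (count: 2)
  Position 5: 'c' -> MATCH (count: 3)
  Position 7: 'c' -> MATCH (count: 4)
  Position 11: 'c' -> MATCH (count: 5)
  Position 13: 'c' -> MATCH (count: 6)
Total occurrences of 'c': 6

6


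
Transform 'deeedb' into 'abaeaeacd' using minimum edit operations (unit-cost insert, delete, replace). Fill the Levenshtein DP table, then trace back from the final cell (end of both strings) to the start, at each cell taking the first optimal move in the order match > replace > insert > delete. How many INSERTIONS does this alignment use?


Edit distance = 7. Backtracking from cell (6, 9) with preference match > replace > insert > delete,
then listing the resulting alignment 'deeedb' -> 'abaeaeacd' left to right:
  Step 1: insert 'a' [insertion #1]
  Step 2: insert 'b' [insertion #2]
  Step 3: replace d->a
  Step 4: keep 'e'
  Step 5: insert 'a' [insertion #3]
  Step 6: keep 'e'
  Step 7: replace e->a
  Step 8: replace d->c
  Step 9: replace b->d
Total insertions: 3

3


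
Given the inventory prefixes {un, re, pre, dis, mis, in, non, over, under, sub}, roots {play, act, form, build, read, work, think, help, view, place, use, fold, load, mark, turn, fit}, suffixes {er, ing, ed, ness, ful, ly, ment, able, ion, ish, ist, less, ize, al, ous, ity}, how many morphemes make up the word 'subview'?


Segmenting 'subview' against the inventory:
  'sub' -> prefix (morpheme 1)
  'view' -> root (morpheme 2)
Total morphemes: 2

2


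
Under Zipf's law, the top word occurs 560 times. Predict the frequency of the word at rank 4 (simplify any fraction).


Zipf's law: freq(rank) = f1 / rank
f1 = 560, rank = 4
freq = 560 / 4
= 140

140


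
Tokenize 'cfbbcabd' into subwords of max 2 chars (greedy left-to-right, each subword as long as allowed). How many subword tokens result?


'cfbbcabd' has 8 characters.
Chunking with max size 2:
  Chunk 1: 'cf' (positions 0-1)
  Chunk 2: 'bb' (positions 2-3)
  Chunk 3: 'ca' (positions 4-5)
  Chunk 4: 'bd' (positions 6-7)
Total chunks: ceil(8 / 2) = 4

4


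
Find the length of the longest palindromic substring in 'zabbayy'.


Scanning 'zabbayy' for palindromic substrings.
Substring at positions 1-4: 'abba'.
Check: reverse('abba') = 'abba' -> palindrome confirmed.
Neighbouring characters ('z' / 'y') break symmetry, so it cannot extend further.
No longer palindromic substring exists; longest length = 4

4


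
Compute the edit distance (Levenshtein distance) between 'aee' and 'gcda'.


Building DP table for s1='aee' (len 3) and s2='gcda' (len 4):
       g  c  d  a
    0  1  2  3  4
  a 1  1  2  3  3
  e 2  2  2  3  4
  e 3  3  3  3  4
Edit distance = dp[3][4] = 4

4


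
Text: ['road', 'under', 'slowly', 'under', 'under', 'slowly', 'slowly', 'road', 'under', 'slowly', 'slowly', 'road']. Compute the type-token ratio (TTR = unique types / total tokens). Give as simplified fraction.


Tokens: 12
Unique types: ('road', 'slowly', 'under') = 3
TTR = 3/12
Simplify: divide both by 3 -> 1/4
TTR = 1/4

1/4


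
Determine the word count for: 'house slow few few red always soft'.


Counting words by splitting on spaces:
  Word 1: 'house'
  Word 2: 'slow'
  Word 3: 'few'
  Word 4: 'few'
  Word 5: 'red'
  Word 6: 'always'
  Word 7: 'soft'
Total words: 7

7


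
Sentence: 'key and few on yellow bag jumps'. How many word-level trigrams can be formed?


Word trigrams from [7] words:
  Trigram 1: (key and few)
  Trigram 2: (and few on)
  Trigram 3: (few on yellow)
  Trigram 4: (on yellow bag)
  Trigram 5: (yellow bag jumps)
Total word trigrams: 7 - 2 = 5

5


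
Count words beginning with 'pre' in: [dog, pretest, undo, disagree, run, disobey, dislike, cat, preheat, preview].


Checking each word for prefix 'pre':
  'dog' -> no (count: 0)
  'pretest' -> YES, starts with 'pre' (count: 1)
  'undo' -> no (count: 1)
  'disagree' -> no (count: 1)
  'run' -> no (count: 1)
  'disobey' -> no (count: 1)
  'dislike' -> no (count: 1)
  'cat' -> no (count: 1)
  'preheat' -> YES, starts with 'pre' (count: 2)
  'preview' -> YES, starts with 'pre' (count: 3)
Total with prefix 'pre': 3

3


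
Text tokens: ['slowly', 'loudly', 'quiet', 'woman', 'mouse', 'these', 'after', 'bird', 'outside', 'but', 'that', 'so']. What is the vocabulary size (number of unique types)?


Listing all tokens and tracking unique types:
  Token 1: 'slowly' -> NEW (unique so far: 1)
  Token 2: 'loudly' -> NEW (unique so far: 2)
  Token 3: 'quiet' -> NEW (unique so far: 3)
  Token 4: 'woman' -> NEW (unique so far: 4)
  Token 5: 'mouse' -> NEW (unique so far: 5)
  Token 6: 'these' -> NEW (unique so far: 6)
  Token 7: 'after' -> NEW (unique so far: 7)
  Token 8: 'bird' -> NEW (unique so far: 8)
  Token 9: 'outside' -> NEW (unique so far: 9)
  Token 10: 'but' -> NEW (unique so far: 10)
  Token 11: 'that' -> NEW (unique so far: 11)
  Token 12: 'so' -> NEW (unique so far: 12)
Unique types: ('after', 'bird', 'but', 'loudly', 'mouse', 'outside', 'quiet', 'slowly', 'so', 'that', 'these', 'woman')
Vocabulary size: 12

12


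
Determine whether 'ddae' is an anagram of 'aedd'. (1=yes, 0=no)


Sort characters of 'ddae': 'adde'
Sort characters of 'aedd': 'adde'
Sorted forms match -> they ARE anagrams
Result: 1

1


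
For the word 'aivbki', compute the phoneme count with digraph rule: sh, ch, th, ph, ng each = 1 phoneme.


Parsing 'aivbki' greedily, digraphs first:
  'a' -> vowel phoneme (phonemes so far: 1)
  'i' -> vowel phoneme (phonemes so far: 2)
  'v' -> consonant phoneme (phonemes so far: 3)
  'b' -> consonant phoneme (phonemes so far: 4)
  'k' -> consonant phoneme (phonemes so far: 5)
  'i' -> vowel phoneme (phonemes so far: 6)
Total phonemes: 6

6


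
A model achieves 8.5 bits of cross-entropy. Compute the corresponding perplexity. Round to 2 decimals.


Perplexity formula: PP = 2^H
H = 8.5
PP = 2^8.5
Decompose: 2^8.5 = 2^8 * 2^0.5 = 2^8 * sqrt(2)
2^8 = 256, sqrt(2) ~ 1.4142136
PP ~ 256 * 1.4142136 = 362.0386816
Rounded to 2 decimals: 362.04

362.04


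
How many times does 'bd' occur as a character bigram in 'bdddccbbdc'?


Scanning 'bdddccbbdc' for bigram 'bd':
  Position 0: 'bd' -> MATCH
  Position 1: 'dd' -> no
  Position 2: 'dd' -> no
  Position 3: 'dc' -> no
  Position 4: 'cc' -> no
  Position 5: 'cb' -> no
  Position 6: 'bb' -> no
  Position 7: 'bd' -> MATCH
  Position 8: 'dc' -> no
Total matches: 2

2


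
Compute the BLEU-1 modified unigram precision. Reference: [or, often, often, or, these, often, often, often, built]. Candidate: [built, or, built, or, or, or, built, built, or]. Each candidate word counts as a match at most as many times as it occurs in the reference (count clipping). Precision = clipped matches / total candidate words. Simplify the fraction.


Reference word counts: {'built': 1, 'often': 5, 'or': 2, 'these': 1}
Checking each candidate word (with clipping):
  'built' -> in reference (ref count 1, used 1/1) -> match (matches: 1)
  'or' -> in reference (ref count 2, used 1/2) -> match (matches: 2)
  'built' -> ref count 1 already used up (1/1) -> clipped, no match (matches: 2)
  'or' -> in reference (ref count 2, used 2/2) -> match (matches: 3)
  'or' -> ref count 2 already used up (2/2) -> clipped, no match (matches: 3)
  'or' -> ref count 2 already used up (2/2) -> clipped, no match (matches: 3)
  'built' -> ref count 1 already used up (1/1) -> clipped, no match (matches: 3)
  'built' -> ref count 1 already used up (1/1) -> clipped, no match (matches: 3)
  'or' -> ref count 2 already used up (2/2) -> clipped, no match (matches: 3)
Clipped matches: 3, Candidate length: 9
Precision = 3/9 = 1/3

1/3


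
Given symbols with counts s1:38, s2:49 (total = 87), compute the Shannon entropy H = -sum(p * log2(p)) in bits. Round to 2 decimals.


Computing entropy H = -sum(p_i * log2(p_i)):
  s1: p = 38/87 = 0.4368, -p*log2(p) = 0.5220
  s2: p = 49/87 = 0.5632, -p*log2(p) = 0.4665
H = sum of terms = 0.9885
Rounded to 2 decimals: 0.99

0.99


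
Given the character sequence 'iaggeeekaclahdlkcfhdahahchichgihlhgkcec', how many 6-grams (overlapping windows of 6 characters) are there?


String 'iaggeeekaclahdlkcfhdahahchichgihlhgkcec' has length L = 39.
Number of overlapping n-grams = L - n + 1
Substituting: 39 - 6 + 1 = 34

34


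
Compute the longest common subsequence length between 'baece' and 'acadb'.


DP table for LCS of 'baece' and 'acadb':
       a  c  a  d  b
    0  0  0  0  0  0
  b 0  0  0  0  0  1
  a 0  1  1  1  1  1
  e 0  1  1  1  1  1
  c 0  1  2  2  2  2
  e 0  1  2  2  2  2
LCS: 'ac'
LCS length = 2

2


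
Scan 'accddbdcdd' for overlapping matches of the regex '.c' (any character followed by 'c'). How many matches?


Pattern: .c means any character followed by 'c'.
Scanning 'accddbdcdd' position-by-position:
  Pos 0: window 'ac' -> MATCH
  Pos 1: window 'cc' -> MATCH
  Pos 2: window 'cd' -> no
  Pos 3: window 'dd' -> no
  Pos 4: window 'db' -> no
  Pos 5: window 'bd' -> no
  Pos 6: window 'dc' -> MATCH
  Pos 7: window 'cd' -> no
  Pos 8: window 'dd' -> no
  Pos 9: window 'd' -> no
Total matches: 3

3


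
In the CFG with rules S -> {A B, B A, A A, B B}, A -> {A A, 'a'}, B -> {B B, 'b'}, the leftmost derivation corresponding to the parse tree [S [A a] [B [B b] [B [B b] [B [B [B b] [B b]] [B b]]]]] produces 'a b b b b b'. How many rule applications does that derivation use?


Every bracketed nonterminal node [X ...] in the tree is produced by exactly one rule application.
Reading the tree off as a leftmost derivation:
  Step 1: S  =>  A B   (applied S -> A B)
  Step 2: A B  =>  a B   (applied A -> a)
  Step 3: a B  =>  a B B   (applied B -> B B)
  Step 4: a B B  =>  a b B   (applied B -> b)
  Step 5: a b B  =>  a b B B   (applied B -> B B)
  Step 6: a b B B  =>  a b b B   (applied B -> b)
  Step 7: a b b B  =>  a b b B B   (applied B -> B B)
  Step 8: a b b B B  =>  a b b B B B   (applied B -> B B)
  Step 9: a b b B B B  =>  a b b b B B   (applied B -> b)
  Step 10: a b b b B B  =>  a b b b b B   (applied B -> b)
  Step 11: a b b b b B  =>  a b b b b b   (applied B -> b)
Final yield: a b b b b b
Total rewrite steps: 11

11


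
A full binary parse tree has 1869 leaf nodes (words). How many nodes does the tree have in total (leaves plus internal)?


Leaf nodes (terminals): 1869
Internal nodes = n - 1 = 1869 - 1 = 1868
Total = leaves + internal = 1869 + 1868 = 3737

3737


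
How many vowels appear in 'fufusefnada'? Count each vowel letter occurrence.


Scanning each character of 'fufusefnada':
  Position 1: 'f' -> consonant (running count: 0)
  Position 2: 'u' -> vowel (running count: 1)
  Position 3: 'f' -> consonant (running count: 1)
  Position 4: 'u' -> vowel (running count: 2)
  Position 5: 's' -> consonant (running count: 2)
  Position 6: 'e' -> vowel (running count: 3)
  Position 7: 'f' -> consonant (running count: 3)
  Position 8: 'n' -> consonant (running count: 3)
  Position 9: 'a' -> vowel (running count: 4)
  Position 10: 'd' -> consonant (running count: 4)
  Position 11: 'a' -> vowel (running count: 5)
Total vowels: 5

5


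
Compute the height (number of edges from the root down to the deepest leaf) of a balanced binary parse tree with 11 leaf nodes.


In a balanced binary tree with n leaves the deepest leaf is ceil(log2(n)) edges below the root.
log2(11) = 3.4594
ceil(3.4594) = 4
height (edges) = 4

4


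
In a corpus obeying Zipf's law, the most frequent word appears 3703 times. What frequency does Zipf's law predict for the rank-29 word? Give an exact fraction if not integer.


Zipf's law: freq(rank) = f1 / rank
f1 = 3703, rank = 29
freq = 3703 / 29
GCD(3703, 29) = 1
Simplified: 3703/29

3703/29


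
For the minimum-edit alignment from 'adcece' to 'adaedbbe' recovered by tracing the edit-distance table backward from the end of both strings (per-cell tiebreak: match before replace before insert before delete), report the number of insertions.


Edit distance = 4. Backtracking from cell (6, 8) with preference match > replace > insert > delete,
then listing the resulting alignment 'adcece' -> 'adaedbbe' left to right:
  Step 1: keep 'a'
  Step 2: keep 'd'
  Step 3: replace c->a
  Step 4: keep 'e'
  Step 5: insert 'd' [insertion #1]
  Step 6: insert 'b' [insertion #2]
  Step 7: replace c->b
  Step 8: keep 'e'
Total insertions: 2

2


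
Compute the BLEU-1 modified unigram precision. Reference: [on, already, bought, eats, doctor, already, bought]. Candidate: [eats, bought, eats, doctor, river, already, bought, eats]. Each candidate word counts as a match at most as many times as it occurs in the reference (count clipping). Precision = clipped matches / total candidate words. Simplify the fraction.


Reference word counts: {'already': 2, 'bought': 2, 'doctor': 1, 'eats': 1, 'on': 1}
Checking each candidate word (with clipping):
  'eats' -> in reference (ref count 1, used 1/1) -> match (matches: 1)
  'bought' -> in reference (ref count 2, used 1/2) -> match (matches: 2)
  'eats' -> ref count 1 already used up (1/1) -> clipped, no match (matches: 2)
  'doctor' -> in reference (ref count 1, used 1/1) -> match (matches: 3)
  'river' -> not in reference -> no match (matches: 3)
  'already' -> in reference (ref count 2, used 1/2) -> match (matches: 4)
  'bought' -> in reference (ref count 2, used 2/2) -> match (matches: 5)
  'eats' -> ref count 1 already used up (1/1) -> clipped, no match (matches: 5)
Clipped matches: 5, Candidate length: 8
Precision = 5/8

5/8


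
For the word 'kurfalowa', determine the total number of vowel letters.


Scanning each character of 'kurfalowa':
  Position 1: 'k' -> consonant (running count: 0)
  Position 2: 'u' -> vowel (running count: 1)
  Position 3: 'r' -> consonant (running count: 1)
  Position 4: 'f' -> consonant (running count: 1)
  Position 5: 'a' -> vowel (running count: 2)
  Position 6: 'l' -> consonant (running count: 2)
  Position 7: 'o' -> vowel (running count: 3)
  Position 8: 'w' -> consonant (running count: 3)
  Position 9: 'a' -> vowel (running count: 4)
Total vowels: 4

4


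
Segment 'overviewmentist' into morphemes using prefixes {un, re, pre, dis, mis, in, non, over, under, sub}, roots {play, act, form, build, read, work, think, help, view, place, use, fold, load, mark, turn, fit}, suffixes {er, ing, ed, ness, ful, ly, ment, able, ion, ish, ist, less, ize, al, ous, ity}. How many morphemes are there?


Segmenting 'overviewmentist' against the inventory:
  'over' -> prefix (morpheme 1)
  'view' -> root (morpheme 2)
  'ment' -> suffix (morpheme 3)
  'ist' -> suffix (morpheme 4)
Total morphemes: 4

4


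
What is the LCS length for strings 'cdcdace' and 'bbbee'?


DP table for LCS of 'cdcdace' and 'bbbee':
       b  b  b  e  e
    0  0  0  0  0  0
  c 0  0  0  0  0  0
  d 0  0  0  0  0  0
  c 0  0  0  0  0  0
  d 0  0  0  0  0  0
  a 0  0  0  0  0  0
  c 0  0  0  0  0  0
  e 0  0  0  0  1  1
LCS: 'e'
LCS length = 1

1


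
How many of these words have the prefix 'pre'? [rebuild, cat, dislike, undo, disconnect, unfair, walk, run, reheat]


Checking each word for prefix 'pre':
  'rebuild' -> no (count: 0)
  'cat' -> no (count: 0)
  'dislike' -> no (count: 0)
  'undo' -> no (count: 0)
  'disconnect' -> no (count: 0)
  'unfair' -> no (count: 0)
  'walk' -> no (count: 0)
  'run' -> no (count: 0)
  'reheat' -> no (count: 0)
Total with prefix 'pre': 0

0


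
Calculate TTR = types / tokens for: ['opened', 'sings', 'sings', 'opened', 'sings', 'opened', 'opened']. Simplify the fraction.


Tokens: 7
Unique types: ('opened', 'sings') = 2
TTR = 2/7
Already in lowest terms.

2/7


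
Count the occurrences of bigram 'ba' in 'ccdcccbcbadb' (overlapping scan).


Scanning 'ccdcccbcbadb' for bigram 'ba':
  Position 0: 'cc' -> no
  Position 1: 'cd' -> no
  Position 2: 'dc' -> no
  Position 3: 'cc' -> no
  Position 4: 'cc' -> no
  Position 5: 'cb' -> no
  Position 6: 'bc' -> no
  Position 7: 'cb' -> no
  Position 8: 'ba' -> MATCH
  Position 9: 'ad' -> no
  Position 10: 'db' -> no
Total matches: 1

1


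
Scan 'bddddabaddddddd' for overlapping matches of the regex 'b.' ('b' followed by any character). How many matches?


Pattern: b. means 'b' followed by any character.
Scanning 'bddddabaddddddd' position-by-position:
  Pos 0: window 'bd' -> MATCH
  Pos 1: window 'dd' -> no
  Pos 2: window 'dd' -> no
  Pos 3: window 'dd' -> no
  Pos 4: window 'da' -> no
  Pos 5: window 'ab' -> no
  Pos 6: window 'ba' -> MATCH
  Pos 7: window 'ad' -> no
  Pos 8: window 'dd' -> no
  Pos 9: window 'dd' -> no
  Pos 10: window 'dd' -> no
  Pos 11: window 'dd' -> no
  Pos 12: window 'dd' -> no
  Pos 13: window 'dd' -> no
  Pos 14: window 'd' -> no
Total matches: 2

2


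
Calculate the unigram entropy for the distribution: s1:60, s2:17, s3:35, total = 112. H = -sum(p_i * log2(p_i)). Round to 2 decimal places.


Computing entropy H = -sum(p_i * log2(p_i)):
  s1: p = 60/112 = 0.5357, -p*log2(p) = 0.4824
  s2: p = 17/112 = 0.1518, -p*log2(p) = 0.4128
  s3: p = 35/112 = 0.3125, -p*log2(p) = 0.5244
H = sum of terms = 1.4196
Rounded to 2 decimals: 1.42

1.42


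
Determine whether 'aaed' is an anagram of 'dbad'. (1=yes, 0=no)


Sort characters of 'aaed': 'aade'
Sort characters of 'dbad': 'abdd'
Sorted forms differ -> they are NOT anagrams
Result: 0

0


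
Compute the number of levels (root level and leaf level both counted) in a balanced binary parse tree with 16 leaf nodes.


In a balanced binary tree with n leaves the deepest leaf is ceil(log2(n)) edges below the root,
so counting node levels inclusive of root and leaves gives ceil(log2(n)) + 1 levels.
log2(16) = 4.0000
ceil(4.0000) = 4
levels = 4 + 1 = 5

5


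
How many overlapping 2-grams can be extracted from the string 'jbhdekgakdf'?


String 'jbhdekgakdf' has length L = 11.
Number of overlapping n-grams = L - n + 1
Substituting: 11 - 2 + 1 = 10

10


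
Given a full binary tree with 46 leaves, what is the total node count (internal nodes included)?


Leaf nodes (terminals): 46
Internal nodes = n - 1 = 46 - 1 = 45
Total = leaves + internal = 46 + 45 = 91

91


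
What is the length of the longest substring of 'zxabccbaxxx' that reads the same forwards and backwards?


Scanning 'zxabccbaxxx' for palindromic substrings.
Substring at positions 1-8: 'xabccbax'.
Check: reverse('xabccbax') = 'xabccbax' -> palindrome confirmed.
Neighbouring characters ('z' / 'x') break symmetry, so it cannot extend further.
No longer palindromic substring exists; longest length = 8

8


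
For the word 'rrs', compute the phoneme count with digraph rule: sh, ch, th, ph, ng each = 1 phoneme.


Parsing 'rrs' greedily, digraphs first:
  'r' -> consonant phoneme (phonemes so far: 1)
  'r' -> consonant phoneme (phonemes so far: 2)
  's' -> consonant phoneme (phonemes so far: 3)
Total phonemes: 3

3


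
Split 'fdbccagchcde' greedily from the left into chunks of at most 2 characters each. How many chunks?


'fdbccagchcde' has 12 characters.
Chunking with max size 2:
  Chunk 1: 'fd' (positions 0-1)
  Chunk 2: 'bc' (positions 2-3)
  Chunk 3: 'ca' (positions 4-5)
  Chunk 4: 'gc' (positions 6-7)
  Chunk 5: 'hc' (positions 8-9)
  Chunk 6: 'de' (positions 10-11)
Total chunks: ceil(12 / 2) = 6

6


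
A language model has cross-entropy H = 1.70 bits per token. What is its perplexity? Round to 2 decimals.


Perplexity formula: PP = 2^H
H = 1.70
PP = 2^1.70
Decompose: 2^1.70 = 2^1 * 2^0.70
2^1 = 2, 2^0.70 ~ 1.6245048
PP ~ 2 * 1.6245048 = 3.2490096
Rounded to 2 decimals: 3.25

3.25


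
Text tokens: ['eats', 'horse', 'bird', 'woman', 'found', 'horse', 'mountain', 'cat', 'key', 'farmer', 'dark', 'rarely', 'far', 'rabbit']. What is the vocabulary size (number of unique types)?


Listing all tokens and tracking unique types:
  Token 1: 'eats' -> NEW (unique so far: 1)
  Token 2: 'horse' -> NEW (unique so far: 2)
  Token 3: 'bird' -> NEW (unique so far: 3)
  Token 4: 'woman' -> NEW (unique so far: 4)
  Token 5: 'found' -> NEW (unique so far: 5)
  Token 6: 'horse' -> duplicate (unique so far: 5)
  Token 7: 'mountain' -> NEW (unique so far: 6)
  Token 8: 'cat' -> NEW (unique so far: 7)
  Token 9: 'key' -> NEW (unique so far: 8)
  Token 10: 'farmer' -> NEW (unique so far: 9)
  Token 11: 'dark' -> NEW (unique so far: 10)
  Token 12: 'rarely' -> NEW (unique so far: 11)
  Token 13: 'far' -> NEW (unique so far: 12)
  Token 14: 'rabbit' -> NEW (unique so far: 13)
Unique types: ('bird', 'cat', 'dark', 'eats', 'far', 'farmer', 'found', 'horse', 'key', 'mountain', 'rabbit', 'rarely', 'woman')
Vocabulary size: 13

13


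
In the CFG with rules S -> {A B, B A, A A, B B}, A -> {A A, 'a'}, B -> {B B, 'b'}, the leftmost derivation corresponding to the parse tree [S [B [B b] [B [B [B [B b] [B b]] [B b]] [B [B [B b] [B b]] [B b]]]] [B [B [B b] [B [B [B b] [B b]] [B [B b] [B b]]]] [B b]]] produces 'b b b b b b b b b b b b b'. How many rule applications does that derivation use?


Every bracketed nonterminal node [X ...] in the tree is produced by exactly one rule application.
Reading the tree off as a leftmost derivation:
  Step 1: S  =>  B B   (applied S -> B B)
  Step 2: B B  =>  B B B   (applied B -> B B)
  Step 3: B B B  =>  b B B   (applied B -> b)
  Step 4: b B B  =>  b B B B   (applied B -> B B)
  Step 5: b B B B  =>  b B B B B   (applied B -> B B)
  Step 6: b B B B B  =>  b B B B B B   (applied B -> B B)
  Step 7: b B B B B B  =>  b b B B B B   (applied B -> b)
  Step 8: b b B B B B  =>  b b b B B B   (applied B -> b)
  Step 9: b b b B B B  =>  b b b b B B   (applied B -> b)
  Step 10: b b b b B B  =>  b b b b B B B   (applied B -> B B)
  Step 11: b b b b B B B  =>  b b b b B B B B   (applied B -> B B)
  Step 12: b b b b B B B B  =>  b b b b b B B B   (applied B -> b)
  Step 13: b b b b b B B B  =>  b b b b b b B B   (applied B -> b)
  Step 14: b b b b b b B B  =>  b b b b b b b B   (applied B -> b)
  Step 15: b b b b b b b B  =>  b b b b b b b B B   (applied B -> B B)
  Step 16: b b b b b b b B B  =>  b b b b b b b B B B   (applied B -> B B)
  Step 17: b b b b b b b B B B  =>  b b b b b b b b B B   (applied B -> b)
  Step 18: b b b b b b b b B B  =>  b b b b b b b b B B B   (applied B -> B B)
  Step 19: b b b b b b b b B B B  =>  b b b b b b b b B B B B   (applied B -> B B)
  Step 20: b b b b b b b b B B B B  =>  b b b b b b b b b B B B   (applied B -> b)
  Step 21: b b b b b b b b b B B B  =>  b b b b b b b b b b B B   (applied B -> b)
  Step 22: b b b b b b b b b b B B  =>  b b b b b b b b b b B B B   (applied B -> B B)
  Step 23: b b b b b b b b b b B B B  =>  b b b b b b b b b b b B B   (applied B -> b)
  Step 24: b b b b b b b b b b b B B  =>  b b b b b b b b b b b b B   (applied B -> b)
  Step 25: b b b b b b b b b b b b B  =>  b b b b b b b b b b b b b   (applied B -> b)
Final yield: b b b b b b b b b b b b b
Total rewrite steps: 25

25


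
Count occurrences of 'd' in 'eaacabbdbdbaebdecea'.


Scanning 'eaacabbdbdbaebdecea' for 'd':
  Position 7: 'd' -> MATCH (count: 1)
  Position 9: 'd' -> MATCH (count: 2)
  Position 14: 'd' -> MATCH (count: 3)
Total occurrences of 'd': 3

3


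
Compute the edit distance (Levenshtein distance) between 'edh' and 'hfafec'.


Building DP table for s1='edh' (len 3) and s2='hfafec' (len 6):
       h  f  a  f  e  c
    0  1  2  3  4  5  6
  e 1  1  2  3  4  4  5
  d 2  2  2  3  4  5  5
  h 3  2  3  3  4  5  6
Edit distance = dp[3][6] = 6

6


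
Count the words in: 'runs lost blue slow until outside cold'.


Counting words by splitting on spaces:
  Word 1: 'runs'
  Word 2: 'lost'
  Word 3: 'blue'
  Word 4: 'slow'
  Word 5: 'until'
  Word 6: 'outside'
  Word 7: 'cold'
Total words: 7

7


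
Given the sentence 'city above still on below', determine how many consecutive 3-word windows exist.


Word trigrams from [5] words:
  Trigram 1: (city above still)
  Trigram 2: (above still on)
  Trigram 3: (still on below)
Total word trigrams: 5 - 2 = 3

3


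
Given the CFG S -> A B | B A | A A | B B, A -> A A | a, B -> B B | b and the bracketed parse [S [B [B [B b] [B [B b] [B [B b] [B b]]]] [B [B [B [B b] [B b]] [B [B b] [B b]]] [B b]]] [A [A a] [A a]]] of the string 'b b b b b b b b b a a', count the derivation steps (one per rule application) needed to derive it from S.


Every bracketed nonterminal node [X ...] in the tree is produced by exactly one rule application.
Reading the tree off as a leftmost derivation:
  Step 1: S  =>  B A   (applied S -> B A)
  Step 2: B A  =>  B B A   (applied B -> B B)
  Step 3: B B A  =>  B B B A   (applied B -> B B)
  Step 4: B B B A  =>  b B B A   (applied B -> b)
  Step 5: b B B A  =>  b B B B A   (applied B -> B B)
  Step 6: b B B B A  =>  b b B B A   (applied B -> b)
  Step 7: b b B B A  =>  b b B B B A   (applied B -> B B)
  Step 8: b b B B B A  =>  b b b B B A   (applied B -> b)
  Step 9: b b b B B A  =>  b b b b B A   (applied B -> b)
  Step 10: b b b b B A  =>  b b b b B B A   (applied B -> B B)
  Step 11: b b b b B B A  =>  b b b b B B B A   (applied B -> B B)
  Step 12: b b b b B B B A  =>  b b b b B B B B A   (applied B -> B B)
  Step 13: b b b b B B B B A  =>  b b b b b B B B A   (applied B -> b)
  Step 14: b b b b b B B B A  =>  b b b b b b B B A   (applied B -> b)
  Step 15: b b b b b b B B A  =>  b b b b b b B B B A   (applied B -> B B)
  Step 16: b b b b b b B B B A  =>  b b b b b b b B B A   (applied B -> b)
  Step 17: b b b b b b b B B A  =>  b b b b b b b b B A   (applied B -> b)
  Step 18: b b b b b b b b B A  =>  b b b b b b b b b A   (applied B -> b)
  Step 19: b b b b b b b b b A  =>  b b b b b b b b b A A   (applied A -> A A)
  Step 20: b b b b b b b b b A A  =>  b b b b b b b b b a A   (applied A -> a)
  Step 21: b b b b b b b b b a A  =>  b b b b b b b b b a a   (applied A -> a)
Final yield: b b b b b b b b b a a
Total rewrite steps: 21

21
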